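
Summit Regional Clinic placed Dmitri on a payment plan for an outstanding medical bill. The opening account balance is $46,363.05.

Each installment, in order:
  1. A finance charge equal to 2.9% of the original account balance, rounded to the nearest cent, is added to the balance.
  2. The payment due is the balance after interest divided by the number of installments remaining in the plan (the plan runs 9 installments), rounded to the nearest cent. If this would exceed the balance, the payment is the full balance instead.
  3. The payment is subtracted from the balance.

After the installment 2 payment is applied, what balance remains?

$38,282.36

# | Opening | Interest | Payment | End bal
1 | $46,363.05 | $1,344.53 | $5,300.84 | $42,406.74
2 | $42,406.74 | $1,344.53 | $5,468.91 | $38,282.36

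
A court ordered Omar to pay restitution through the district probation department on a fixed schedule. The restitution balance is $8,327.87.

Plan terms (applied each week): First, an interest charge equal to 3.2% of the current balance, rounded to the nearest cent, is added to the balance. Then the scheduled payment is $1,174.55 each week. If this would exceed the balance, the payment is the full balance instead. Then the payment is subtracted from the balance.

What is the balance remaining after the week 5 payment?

$3,487.55

Week 1: opening $8,327.87; interest $266.49 → $8,594.36; payment $1,174.55; balance $7,419.81
Week 2: opening $7,419.81; interest $237.43 → $7,657.24; payment $1,174.55; balance $6,482.69
Week 3: opening $6,482.69; interest $207.45 → $6,690.14; payment $1,174.55; balance $5,515.59
Week 4: opening $5,515.59; interest $176.50 → $5,692.09; payment $1,174.55; balance $4,517.54
Week 5: opening $4,517.54; interest $144.56 → $4,662.10; payment $1,174.55; balance $3,487.55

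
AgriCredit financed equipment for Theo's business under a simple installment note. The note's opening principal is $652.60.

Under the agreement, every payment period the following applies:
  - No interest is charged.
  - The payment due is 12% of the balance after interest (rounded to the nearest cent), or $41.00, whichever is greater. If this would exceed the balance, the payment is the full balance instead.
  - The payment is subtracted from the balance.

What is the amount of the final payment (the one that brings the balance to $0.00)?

$16.07

Payment period 1: $652.60 − $78.31 → $574.29
Payment period 2: $574.29 − $68.91 → $505.38
Payment period 3: $505.38 − $60.65 → $444.73
Payment period 4: $444.73 − $53.37 → $391.36
Payment period 5: $391.36 − $46.96 → $344.40
Payment period 6: $344.40 − $41.33 → $303.07
Payment period 7: $303.07 − $41.00 → $262.07
Payment period 8: $262.07 − $41.00 → $221.07
Payment period 9: $221.07 − $41.00 → $180.07
Payment period 10: $180.07 − $41.00 → $139.07
Payment period 11: $139.07 − $41.00 → $98.07
Payment period 12: $98.07 − $41.00 → $57.07
Payment period 13: $57.07 − $41.00 → $16.07
Payment period 14: $16.07 − $16.07 → $0.00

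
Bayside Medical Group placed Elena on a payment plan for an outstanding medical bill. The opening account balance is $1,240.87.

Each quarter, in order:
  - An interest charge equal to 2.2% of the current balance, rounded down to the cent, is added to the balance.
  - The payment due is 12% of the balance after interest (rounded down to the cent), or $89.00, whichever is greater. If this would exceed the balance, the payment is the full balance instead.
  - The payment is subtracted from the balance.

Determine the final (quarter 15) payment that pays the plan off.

$12.41

Quarter 1: $1,240.87 +$27.29 interest = $1,268.16; pay $152.17 → $1,115.99
Quarter 2: $1,115.99 +$24.55 interest = $1,140.54; pay $136.86 → $1,003.68
Quarter 3: $1,003.68 +$22.08 interest = $1,025.76; pay $123.09 → $902.67
Quarter 4: $902.67 +$19.85 interest = $922.52; pay $110.70 → $811.82
Quarter 5: $811.82 +$17.86 interest = $829.68; pay $99.56 → $730.12
Quarter 6: $730.12 +$16.06 interest = $746.18; pay $89.54 → $656.64
Quarter 7: $656.64 +$14.44 interest = $671.08; pay $89.00 → $582.08
Quarter 8: $582.08 +$12.80 interest = $594.88; pay $89.00 → $505.88
Quarter 9: $505.88 +$11.12 interest = $517.00; pay $89.00 → $428.00
Quarter 10: $428.00 +$9.41 interest = $437.41; pay $89.00 → $348.41
Quarter 11: $348.41 +$7.66 interest = $356.07; pay $89.00 → $267.07
Quarter 12: $267.07 +$5.87 interest = $272.94; pay $89.00 → $183.94
Quarter 13: $183.94 +$4.04 interest = $187.98; pay $89.00 → $98.98
Quarter 14: $98.98 +$2.17 interest = $101.15; pay $89.00 → $12.15
Quarter 15: $12.15 +$0.26 interest = $12.41; pay $12.41 → $0.00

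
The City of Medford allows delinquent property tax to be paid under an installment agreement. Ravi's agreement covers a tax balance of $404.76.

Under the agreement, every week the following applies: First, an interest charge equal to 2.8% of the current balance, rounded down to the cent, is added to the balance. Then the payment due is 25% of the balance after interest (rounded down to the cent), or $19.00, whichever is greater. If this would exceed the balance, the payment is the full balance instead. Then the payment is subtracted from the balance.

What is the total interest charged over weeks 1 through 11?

Week 1: $404.76 +$11.33 interest = $416.09; pay $104.02 → $312.07
Week 2: $312.07 +$8.73 interest = $320.80; pay $80.20 → $240.60
Week 3: $240.60 +$6.73 interest = $247.33; pay $61.83 → $185.50
Week 4: $185.50 +$5.19 interest = $190.69; pay $47.67 → $143.02
Week 5: $143.02 +$4.00 interest = $147.02; pay $36.75 → $110.27
Week 6: $110.27 +$3.08 interest = $113.35; pay $28.33 → $85.02
Week 7: $85.02 +$2.38 interest = $87.40; pay $21.85 → $65.55
Week 8: $65.55 +$1.83 interest = $67.38; pay $19.00 → $48.38
Week 9: $48.38 +$1.35 interest = $49.73; pay $19.00 → $30.73
Week 10: $30.73 +$0.86 interest = $31.59; pay $19.00 → $12.59
Week 11: $12.59 +$0.35 interest = $12.94; pay $12.94 → $0.00
Total interest: $11.33 + $8.73 + $6.73 + $5.19 + $4.00 + $3.08 + $2.38 + $1.83 + $1.35 + $0.86 + $0.35 = $45.83

$45.83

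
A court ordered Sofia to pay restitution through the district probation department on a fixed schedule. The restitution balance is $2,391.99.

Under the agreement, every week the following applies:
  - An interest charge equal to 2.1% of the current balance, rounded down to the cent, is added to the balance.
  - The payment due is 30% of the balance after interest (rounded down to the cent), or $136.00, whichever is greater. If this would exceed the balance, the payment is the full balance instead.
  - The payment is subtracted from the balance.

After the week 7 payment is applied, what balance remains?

Week 1: $2,391.99 +$50.23 interest = $2,442.22; pay $732.66 → $1,709.56
Week 2: $1,709.56 +$35.90 interest = $1,745.46; pay $523.63 → $1,221.83
Week 3: $1,221.83 +$25.65 interest = $1,247.48; pay $374.24 → $873.24
Week 4: $873.24 +$18.33 interest = $891.57; pay $267.47 → $624.10
Week 5: $624.10 +$13.10 interest = $637.20; pay $191.16 → $446.04
Week 6: $446.04 +$9.36 interest = $455.40; pay $136.62 → $318.78
Week 7: $318.78 +$6.69 interest = $325.47; pay $136.00 → $189.47

$189.47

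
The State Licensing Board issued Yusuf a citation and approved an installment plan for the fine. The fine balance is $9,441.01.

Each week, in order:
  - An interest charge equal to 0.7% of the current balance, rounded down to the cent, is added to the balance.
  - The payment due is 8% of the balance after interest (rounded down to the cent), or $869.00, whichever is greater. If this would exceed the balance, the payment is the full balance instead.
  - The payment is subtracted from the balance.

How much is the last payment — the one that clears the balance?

$295.23

Week 1: $9,441.01 +$66.08 interest = $9,507.09; pay $869.00 → $8,638.09
Week 2: $8,638.09 +$60.46 interest = $8,698.55; pay $869.00 → $7,829.55
Week 3: $7,829.55 +$54.80 interest = $7,884.35; pay $869.00 → $7,015.35
Week 4: $7,015.35 +$49.10 interest = $7,064.45; pay $869.00 → $6,195.45
Week 5: $6,195.45 +$43.36 interest = $6,238.81; pay $869.00 → $5,369.81
Week 6: $5,369.81 +$37.58 interest = $5,407.39; pay $869.00 → $4,538.39
Week 7: $4,538.39 +$31.76 interest = $4,570.15; pay $869.00 → $3,701.15
Week 8: $3,701.15 +$25.90 interest = $3,727.05; pay $869.00 → $2,858.05
Week 9: $2,858.05 +$20.00 interest = $2,878.05; pay $869.00 → $2,009.05
Week 10: $2,009.05 +$14.06 interest = $2,023.11; pay $869.00 → $1,154.11
Week 11: $1,154.11 +$8.07 interest = $1,162.18; pay $869.00 → $293.18
Week 12: $293.18 +$2.05 interest = $295.23; pay $295.23 → $0.00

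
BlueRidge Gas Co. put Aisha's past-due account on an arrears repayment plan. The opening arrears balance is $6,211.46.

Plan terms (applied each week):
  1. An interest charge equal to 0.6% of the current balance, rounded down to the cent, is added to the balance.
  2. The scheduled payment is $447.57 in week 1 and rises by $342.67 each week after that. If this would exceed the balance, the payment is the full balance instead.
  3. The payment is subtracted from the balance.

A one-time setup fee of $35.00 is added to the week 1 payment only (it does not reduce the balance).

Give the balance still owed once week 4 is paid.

Week 1: $6,211.46 +$37.26 interest = $6,248.72; pay $447.57 (+ $35.00 fee) → $5,801.15
Week 2: $5,801.15 +$34.80 interest = $5,835.95; pay $790.24 → $5,045.71
Week 3: $5,045.71 +$30.27 interest = $5,075.98; pay $1,132.91 → $3,943.07
Week 4: $3,943.07 +$23.65 interest = $3,966.72; pay $1,475.58 → $2,491.14

$2,491.14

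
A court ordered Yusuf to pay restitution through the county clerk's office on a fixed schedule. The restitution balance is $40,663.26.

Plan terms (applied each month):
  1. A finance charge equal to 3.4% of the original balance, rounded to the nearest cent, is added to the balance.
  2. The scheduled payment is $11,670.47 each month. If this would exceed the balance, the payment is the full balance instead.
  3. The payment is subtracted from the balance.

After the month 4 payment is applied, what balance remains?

$0.00

Month 1: $40,663.26 +$1,382.55 interest = $42,045.81; pay $11,670.47 → $30,375.34
Month 2: $30,375.34 +$1,382.55 interest = $31,757.89; pay $11,670.47 → $20,087.42
Month 3: $20,087.42 +$1,382.55 interest = $21,469.97; pay $11,670.47 → $9,799.50
Month 4: $9,799.50 +$1,382.55 interest = $11,182.05; pay $11,182.05 → $0.00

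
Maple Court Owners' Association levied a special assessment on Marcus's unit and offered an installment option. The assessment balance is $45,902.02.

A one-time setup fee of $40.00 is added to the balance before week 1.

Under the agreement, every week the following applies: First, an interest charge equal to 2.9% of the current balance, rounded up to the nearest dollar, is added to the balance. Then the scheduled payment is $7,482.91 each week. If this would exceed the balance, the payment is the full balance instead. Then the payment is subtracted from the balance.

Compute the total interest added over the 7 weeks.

$5,398.00

Week 1: $45,942.02 +$1,333.00 interest = $47,275.02; pay $7,482.91 → $39,792.11
Week 2: $39,792.11 +$1,154.00 interest = $40,946.11; pay $7,482.91 → $33,463.20
Week 3: $33,463.20 +$971.00 interest = $34,434.20; pay $7,482.91 → $26,951.29
Week 4: $26,951.29 +$782.00 interest = $27,733.29; pay $7,482.91 → $20,250.38
Week 5: $20,250.38 +$588.00 interest = $20,838.38; pay $7,482.91 → $13,355.47
Week 6: $13,355.47 +$388.00 interest = $13,743.47; pay $7,482.91 → $6,260.56
Week 7: $6,260.56 +$182.00 interest = $6,442.56; pay $6,442.56 → $0.00
Total interest: $1,333.00 + $1,154.00 + $971.00 + $782.00 + $588.00 + $388.00 + $182.00 = $5,398.00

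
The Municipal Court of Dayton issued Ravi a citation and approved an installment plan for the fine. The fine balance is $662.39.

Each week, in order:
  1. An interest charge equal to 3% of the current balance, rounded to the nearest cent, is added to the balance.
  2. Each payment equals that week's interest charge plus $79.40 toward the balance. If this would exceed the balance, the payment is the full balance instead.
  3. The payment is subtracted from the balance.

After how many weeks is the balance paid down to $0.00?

9

# | Opening | Interest | Payment | End bal
1 | $662.39 | $19.87 | $99.27 | $582.99
2 | $582.99 | $17.49 | $96.89 | $503.59
3 | $503.59 | $15.11 | $94.51 | $424.19
4 | $424.19 | $12.73 | $92.13 | $344.79
5 | $344.79 | $10.34 | $89.74 | $265.39
6 | $265.39 | $7.96 | $87.36 | $185.99
7 | $185.99 | $5.58 | $84.98 | $106.59
8 | $106.59 | $3.20 | $82.60 | $27.19
9 | $27.19 | $0.82 | $28.01 | $0.00
Balance reaches $0.00 in week 9.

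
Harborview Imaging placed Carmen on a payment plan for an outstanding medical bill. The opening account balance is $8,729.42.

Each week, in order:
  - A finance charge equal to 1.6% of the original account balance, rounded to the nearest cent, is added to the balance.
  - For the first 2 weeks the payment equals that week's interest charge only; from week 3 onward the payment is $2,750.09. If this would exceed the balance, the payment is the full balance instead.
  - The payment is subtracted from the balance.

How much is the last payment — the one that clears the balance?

$1,037.83

# | Opening | Interest | Payment | End bal
1 | $8,729.42 | $139.67 | $139.67 | $8,729.42
2 | $8,729.42 | $139.67 | $139.67 | $8,729.42
3 | $8,729.42 | $139.67 | $2,750.09 | $6,119.00
4 | $6,119.00 | $139.67 | $2,750.09 | $3,508.58
5 | $3,508.58 | $139.67 | $2,750.09 | $898.16
6 | $898.16 | $139.67 | $1,037.83 | $0.00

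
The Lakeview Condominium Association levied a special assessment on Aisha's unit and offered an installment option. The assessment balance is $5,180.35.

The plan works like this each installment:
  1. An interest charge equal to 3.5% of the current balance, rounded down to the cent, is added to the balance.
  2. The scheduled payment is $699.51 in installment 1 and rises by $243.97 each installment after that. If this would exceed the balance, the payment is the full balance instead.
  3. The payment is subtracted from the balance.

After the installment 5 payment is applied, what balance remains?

# | Opening | Interest | Payment | End bal
1 | $5,180.35 | $181.31 | $699.51 | $4,662.15
2 | $4,662.15 | $163.17 | $943.48 | $3,881.84
3 | $3,881.84 | $135.86 | $1,187.45 | $2,830.25
4 | $2,830.25 | $99.05 | $1,431.42 | $1,497.88
5 | $1,497.88 | $52.42 | $1,550.30 | $0.00

$0.00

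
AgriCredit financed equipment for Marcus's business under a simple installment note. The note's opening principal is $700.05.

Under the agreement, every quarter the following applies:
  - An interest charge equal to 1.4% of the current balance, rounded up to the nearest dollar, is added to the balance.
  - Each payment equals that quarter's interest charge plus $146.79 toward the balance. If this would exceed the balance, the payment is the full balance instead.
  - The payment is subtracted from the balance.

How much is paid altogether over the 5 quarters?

Quarter 1: $700.05 +$10.00 interest = $710.05; pay $156.79 → $553.26
Quarter 2: $553.26 +$8.00 interest = $561.26; pay $154.79 → $406.47
Quarter 3: $406.47 +$6.00 interest = $412.47; pay $152.79 → $259.68
Quarter 4: $259.68 +$4.00 interest = $263.68; pay $150.79 → $112.89
Quarter 5: $112.89 +$2.00 interest = $114.89; pay $114.89 → $0.00
Total paid: $730.05

$730.05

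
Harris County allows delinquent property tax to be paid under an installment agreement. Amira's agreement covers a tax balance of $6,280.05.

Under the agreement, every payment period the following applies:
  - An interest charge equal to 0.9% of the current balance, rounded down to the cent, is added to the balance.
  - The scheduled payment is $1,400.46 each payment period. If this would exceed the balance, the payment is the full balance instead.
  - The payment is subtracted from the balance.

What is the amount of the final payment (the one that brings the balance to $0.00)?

# | Opening | Interest | Payment | End bal
1 | $6,280.05 | $56.52 | $1,400.46 | $4,936.11
2 | $4,936.11 | $44.42 | $1,400.46 | $3,580.07
3 | $3,580.07 | $32.22 | $1,400.46 | $2,211.83
4 | $2,211.83 | $19.90 | $1,400.46 | $831.27
5 | $831.27 | $7.48 | $838.75 | $0.00

$838.75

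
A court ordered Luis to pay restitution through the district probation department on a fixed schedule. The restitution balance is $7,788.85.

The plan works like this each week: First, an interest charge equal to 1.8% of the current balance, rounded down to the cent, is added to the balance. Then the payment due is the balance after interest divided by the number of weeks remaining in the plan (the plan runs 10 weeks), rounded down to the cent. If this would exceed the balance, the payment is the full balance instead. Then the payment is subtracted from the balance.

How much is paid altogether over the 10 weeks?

$8,603.09

Week 1: $7,788.85 +$140.19 interest = $7,929.04; pay $792.90 → $7,136.14
Week 2: $7,136.14 +$128.45 interest = $7,264.59; pay $807.17 → $6,457.42
Week 3: $6,457.42 +$116.23 interest = $6,573.65; pay $821.70 → $5,751.95
Week 4: $5,751.95 +$103.53 interest = $5,855.48; pay $836.49 → $5,018.99
Week 5: $5,018.99 +$90.34 interest = $5,109.33; pay $851.55 → $4,257.78
Week 6: $4,257.78 +$76.64 interest = $4,334.42; pay $866.88 → $3,467.54
Week 7: $3,467.54 +$62.41 interest = $3,529.95; pay $882.48 → $2,647.47
Week 8: $2,647.47 +$47.65 interest = $2,695.12; pay $898.37 → $1,796.75
Week 9: $1,796.75 +$32.34 interest = $1,829.09; pay $914.54 → $914.55
Week 10: $914.55 +$16.46 interest = $931.01; pay $931.01 → $0.00
Total paid: $8,603.09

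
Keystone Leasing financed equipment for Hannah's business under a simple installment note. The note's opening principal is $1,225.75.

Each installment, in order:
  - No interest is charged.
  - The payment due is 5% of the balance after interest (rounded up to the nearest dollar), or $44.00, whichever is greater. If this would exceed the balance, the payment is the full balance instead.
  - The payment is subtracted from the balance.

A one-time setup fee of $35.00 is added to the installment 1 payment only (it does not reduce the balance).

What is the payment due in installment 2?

Installment 1: $1,225.75 − $62.00 (+ $35.00 fee) → $1,163.75
Installment 2: $1,163.75 − $59.00 → $1,104.75

$59.00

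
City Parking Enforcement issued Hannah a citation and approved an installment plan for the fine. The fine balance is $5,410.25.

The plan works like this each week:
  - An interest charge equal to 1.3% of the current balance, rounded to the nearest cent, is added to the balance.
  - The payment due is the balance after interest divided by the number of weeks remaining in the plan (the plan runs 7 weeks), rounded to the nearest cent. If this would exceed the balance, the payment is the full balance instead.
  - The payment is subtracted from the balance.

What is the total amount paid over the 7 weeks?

Week 1: $5,410.25 +$70.33 interest = $5,480.58; pay $782.94 → $4,697.64
Week 2: $4,697.64 +$61.07 interest = $4,758.71; pay $793.12 → $3,965.59
Week 3: $3,965.59 +$51.55 interest = $4,017.14; pay $803.43 → $3,213.71
Week 4: $3,213.71 +$41.78 interest = $3,255.49; pay $813.87 → $2,441.62
Week 5: $2,441.62 +$31.74 interest = $2,473.36; pay $824.45 → $1,648.91
Week 6: $1,648.91 +$21.44 interest = $1,670.35; pay $835.18 → $835.17
Week 7: $835.17 +$10.86 interest = $846.03; pay $846.03 → $0.00
Total paid: $5,699.02

$5,699.02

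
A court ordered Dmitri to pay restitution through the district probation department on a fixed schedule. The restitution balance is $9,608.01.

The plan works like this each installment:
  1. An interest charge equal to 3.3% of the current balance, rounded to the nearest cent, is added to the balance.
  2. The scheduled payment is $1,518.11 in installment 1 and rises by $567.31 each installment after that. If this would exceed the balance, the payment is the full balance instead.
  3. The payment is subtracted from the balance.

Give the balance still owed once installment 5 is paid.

$0.00

Installment 1: $9,608.01 +$317.06 interest = $9,925.07; pay $1,518.11 → $8,406.96
Installment 2: $8,406.96 +$277.43 interest = $8,684.39; pay $2,085.42 → $6,598.97
Installment 3: $6,598.97 +$217.77 interest = $6,816.74; pay $2,652.73 → $4,164.01
Installment 4: $4,164.01 +$137.41 interest = $4,301.42; pay $3,220.04 → $1,081.38
Installment 5: $1,081.38 +$35.69 interest = $1,117.07; pay $1,117.07 → $0.00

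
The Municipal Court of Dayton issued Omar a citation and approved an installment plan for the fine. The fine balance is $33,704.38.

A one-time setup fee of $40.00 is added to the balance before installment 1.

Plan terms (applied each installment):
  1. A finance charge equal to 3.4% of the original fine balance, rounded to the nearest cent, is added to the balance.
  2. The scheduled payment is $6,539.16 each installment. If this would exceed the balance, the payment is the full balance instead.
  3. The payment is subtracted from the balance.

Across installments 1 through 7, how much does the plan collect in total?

$41,766.03

# | Opening | Interest | Payment | End bal
1 | $33,744.38 | $1,145.95 | $6,539.16 | $28,351.17
2 | $28,351.17 | $1,145.95 | $6,539.16 | $22,957.96
3 | $22,957.96 | $1,145.95 | $6,539.16 | $17,564.75
4 | $17,564.75 | $1,145.95 | $6,539.16 | $12,171.54
5 | $12,171.54 | $1,145.95 | $6,539.16 | $6,778.33
6 | $6,778.33 | $1,145.95 | $6,539.16 | $1,385.12
7 | $1,385.12 | $1,145.95 | $2,531.07 | $0.00
Total paid: $41,766.03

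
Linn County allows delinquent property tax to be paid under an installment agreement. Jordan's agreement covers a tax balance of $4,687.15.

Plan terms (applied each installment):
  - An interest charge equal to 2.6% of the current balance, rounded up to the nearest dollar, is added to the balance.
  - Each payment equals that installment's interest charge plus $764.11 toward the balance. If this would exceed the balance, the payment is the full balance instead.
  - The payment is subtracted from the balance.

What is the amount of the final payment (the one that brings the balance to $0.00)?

Installment 1: $4,687.15 +$122.00 interest = $4,809.15; pay $886.11 → $3,923.04
Installment 2: $3,923.04 +$102.00 interest = $4,025.04; pay $866.11 → $3,158.93
Installment 3: $3,158.93 +$83.00 interest = $3,241.93; pay $847.11 → $2,394.82
Installment 4: $2,394.82 +$63.00 interest = $2,457.82; pay $827.11 → $1,630.71
Installment 5: $1,630.71 +$43.00 interest = $1,673.71; pay $807.11 → $866.60
Installment 6: $866.60 +$23.00 interest = $889.60; pay $787.11 → $102.49
Installment 7: $102.49 +$3.00 interest = $105.49; pay $105.49 → $0.00

$105.49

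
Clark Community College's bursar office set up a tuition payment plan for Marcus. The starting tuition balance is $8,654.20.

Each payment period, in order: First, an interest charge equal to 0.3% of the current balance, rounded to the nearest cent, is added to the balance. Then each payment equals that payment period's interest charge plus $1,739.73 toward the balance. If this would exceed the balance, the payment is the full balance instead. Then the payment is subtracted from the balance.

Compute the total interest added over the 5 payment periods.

$77.62

Payment period 1: opening $8,654.20; interest $25.96 → $8,680.16; payment $1,765.69; balance $6,914.47
Payment period 2: opening $6,914.47; interest $20.74 → $6,935.21; payment $1,760.47; balance $5,174.74
Payment period 3: opening $5,174.74; interest $15.52 → $5,190.26; payment $1,755.25; balance $3,435.01
Payment period 4: opening $3,435.01; interest $10.31 → $3,445.32; payment $1,750.04; balance $1,695.28
Payment period 5: opening $1,695.28; interest $5.09 → $1,700.37; payment $1,700.37; balance $0.00
Total interest: $25.96 + $20.74 + $15.52 + $10.31 + $5.09 = $77.62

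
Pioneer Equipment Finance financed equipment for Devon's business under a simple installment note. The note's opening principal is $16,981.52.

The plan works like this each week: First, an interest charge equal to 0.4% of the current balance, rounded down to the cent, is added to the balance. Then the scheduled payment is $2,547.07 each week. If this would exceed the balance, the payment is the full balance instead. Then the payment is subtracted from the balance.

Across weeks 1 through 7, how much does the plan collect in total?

$17,247.32

Week 1: $16,981.52 +$67.92 interest = $17,049.44; pay $2,547.07 → $14,502.37
Week 2: $14,502.37 +$58.00 interest = $14,560.37; pay $2,547.07 → $12,013.30
Week 3: $12,013.30 +$48.05 interest = $12,061.35; pay $2,547.07 → $9,514.28
Week 4: $9,514.28 +$38.05 interest = $9,552.33; pay $2,547.07 → $7,005.26
Week 5: $7,005.26 +$28.02 interest = $7,033.28; pay $2,547.07 → $4,486.21
Week 6: $4,486.21 +$17.94 interest = $4,504.15; pay $2,547.07 → $1,957.08
Week 7: $1,957.08 +$7.82 interest = $1,964.90; pay $1,964.90 → $0.00
Total paid: $17,247.32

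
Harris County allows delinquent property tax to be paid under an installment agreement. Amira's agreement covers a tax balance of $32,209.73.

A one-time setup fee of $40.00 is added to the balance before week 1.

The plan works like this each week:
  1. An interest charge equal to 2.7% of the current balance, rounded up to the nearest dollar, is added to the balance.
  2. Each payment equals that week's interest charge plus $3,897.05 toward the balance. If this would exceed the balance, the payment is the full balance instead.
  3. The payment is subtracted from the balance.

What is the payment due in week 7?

$4,137.05

Week 1: opening $32,249.73; interest $871.00 → $33,120.73; payment $4,768.05; balance $28,352.68
Week 2: opening $28,352.68; interest $766.00 → $29,118.68; payment $4,663.05; balance $24,455.63
Week 3: opening $24,455.63; interest $661.00 → $25,116.63; payment $4,558.05; balance $20,558.58
Week 4: opening $20,558.58; interest $556.00 → $21,114.58; payment $4,453.05; balance $16,661.53
Week 5: opening $16,661.53; interest $450.00 → $17,111.53; payment $4,347.05; balance $12,764.48
Week 6: opening $12,764.48; interest $345.00 → $13,109.48; payment $4,242.05; balance $8,867.43
Week 7: opening $8,867.43; interest $240.00 → $9,107.43; payment $4,137.05; balance $4,970.38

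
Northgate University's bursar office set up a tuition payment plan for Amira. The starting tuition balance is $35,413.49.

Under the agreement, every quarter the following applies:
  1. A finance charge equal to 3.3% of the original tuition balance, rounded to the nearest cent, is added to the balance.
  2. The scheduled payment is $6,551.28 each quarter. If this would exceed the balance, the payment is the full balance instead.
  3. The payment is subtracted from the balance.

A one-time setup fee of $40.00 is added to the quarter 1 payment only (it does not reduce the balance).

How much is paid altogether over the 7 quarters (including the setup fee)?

$43,634.04

Quarter 1: opening $35,413.49; interest $1,168.65 → $36,582.14; payment $6,551.28 (+ $40.00 fee); balance $30,030.86
Quarter 2: opening $30,030.86; interest $1,168.65 → $31,199.51; payment $6,551.28; balance $24,648.23
Quarter 3: opening $24,648.23; interest $1,168.65 → $25,816.88; payment $6,551.28; balance $19,265.60
Quarter 4: opening $19,265.60; interest $1,168.65 → $20,434.25; payment $6,551.28; balance $13,882.97
Quarter 5: opening $13,882.97; interest $1,168.65 → $15,051.62; payment $6,551.28; balance $8,500.34
Quarter 6: opening $8,500.34; interest $1,168.65 → $9,668.99; payment $6,551.28; balance $3,117.71
Quarter 7: opening $3,117.71; interest $1,168.65 → $4,286.36; payment $4,286.36; balance $0.00
Total paid: $43,634.04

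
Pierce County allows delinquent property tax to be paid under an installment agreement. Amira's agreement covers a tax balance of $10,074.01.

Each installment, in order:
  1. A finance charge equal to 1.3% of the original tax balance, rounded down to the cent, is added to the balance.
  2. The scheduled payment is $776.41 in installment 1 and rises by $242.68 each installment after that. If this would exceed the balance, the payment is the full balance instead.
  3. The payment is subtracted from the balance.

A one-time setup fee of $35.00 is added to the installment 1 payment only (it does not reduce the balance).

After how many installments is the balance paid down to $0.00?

8

# | Opening | Interest | Payment | Fee | End bal
1 | $10,074.01 | $130.96 | $776.41 | $35.00 | $9,428.56
2 | $9,428.56 | $130.96 | $1,019.09 | — | $8,540.43
3 | $8,540.43 | $130.96 | $1,261.77 | — | $7,409.62
4 | $7,409.62 | $130.96 | $1,504.45 | — | $6,036.13
5 | $6,036.13 | $130.96 | $1,747.13 | — | $4,419.96
6 | $4,419.96 | $130.96 | $1,989.81 | — | $2,561.11
7 | $2,561.11 | $130.96 | $2,232.49 | — | $459.58
8 | $459.58 | $130.96 | $590.54 | — | $0.00
Balance reaches $0.00 in installment 8.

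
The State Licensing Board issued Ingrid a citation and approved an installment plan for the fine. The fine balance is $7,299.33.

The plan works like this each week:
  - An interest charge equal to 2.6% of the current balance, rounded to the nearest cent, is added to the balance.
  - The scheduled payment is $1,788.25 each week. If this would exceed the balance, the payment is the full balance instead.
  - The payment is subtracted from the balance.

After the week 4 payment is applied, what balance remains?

$651.74

Week 1: $7,299.33 +$189.78 interest = $7,489.11; pay $1,788.25 → $5,700.86
Week 2: $5,700.86 +$148.22 interest = $5,849.08; pay $1,788.25 → $4,060.83
Week 3: $4,060.83 +$105.58 interest = $4,166.41; pay $1,788.25 → $2,378.16
Week 4: $2,378.16 +$61.83 interest = $2,439.99; pay $1,788.25 → $651.74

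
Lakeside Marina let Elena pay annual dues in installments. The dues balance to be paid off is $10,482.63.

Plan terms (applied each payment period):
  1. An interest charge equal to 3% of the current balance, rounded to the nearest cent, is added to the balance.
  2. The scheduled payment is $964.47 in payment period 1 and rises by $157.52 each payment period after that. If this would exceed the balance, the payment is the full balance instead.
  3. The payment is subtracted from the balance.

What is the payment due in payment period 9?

$17.85

Payment period 1: $10,482.63 +$314.48 interest = $10,797.11; pay $964.47 → $9,832.64
Payment period 2: $9,832.64 +$294.98 interest = $10,127.62; pay $1,121.99 → $9,005.63
Payment period 3: $9,005.63 +$270.17 interest = $9,275.80; pay $1,279.51 → $7,996.29
Payment period 4: $7,996.29 +$239.89 interest = $8,236.18; pay $1,437.03 → $6,799.15
Payment period 5: $6,799.15 +$203.97 interest = $7,003.12; pay $1,594.55 → $5,408.57
Payment period 6: $5,408.57 +$162.26 interest = $5,570.83; pay $1,752.07 → $3,818.76
Payment period 7: $3,818.76 +$114.56 interest = $3,933.32; pay $1,909.59 → $2,023.73
Payment period 8: $2,023.73 +$60.71 interest = $2,084.44; pay $2,067.11 → $17.33
Payment period 9: $17.33 +$0.52 interest = $17.85; pay $17.85 → $0.00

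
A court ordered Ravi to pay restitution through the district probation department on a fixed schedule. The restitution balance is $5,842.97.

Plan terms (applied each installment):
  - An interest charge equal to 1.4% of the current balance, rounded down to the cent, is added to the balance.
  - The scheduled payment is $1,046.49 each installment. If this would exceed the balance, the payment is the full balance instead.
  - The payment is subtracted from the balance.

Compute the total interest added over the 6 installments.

$284.38

Installment 1: opening $5,842.97; interest $81.80 → $5,924.77; payment $1,046.49; balance $4,878.28
Installment 2: opening $4,878.28; interest $68.29 → $4,946.57; payment $1,046.49; balance $3,900.08
Installment 3: opening $3,900.08; interest $54.60 → $3,954.68; payment $1,046.49; balance $2,908.19
Installment 4: opening $2,908.19; interest $40.71 → $2,948.90; payment $1,046.49; balance $1,902.41
Installment 5: opening $1,902.41; interest $26.63 → $1,929.04; payment $1,046.49; balance $882.55
Installment 6: opening $882.55; interest $12.35 → $894.90; payment $894.90; balance $0.00
Total interest: $81.80 + $68.29 + $54.60 + $40.71 + $26.63 + $12.35 = $284.38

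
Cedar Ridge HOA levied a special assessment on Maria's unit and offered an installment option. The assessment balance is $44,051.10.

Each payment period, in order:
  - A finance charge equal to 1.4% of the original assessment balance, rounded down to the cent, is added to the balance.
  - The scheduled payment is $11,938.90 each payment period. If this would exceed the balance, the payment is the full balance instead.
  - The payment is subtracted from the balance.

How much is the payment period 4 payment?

$10,701.24

Payment period 1: opening $44,051.10; interest $616.71 → $44,667.81; payment $11,938.90; balance $32,728.91
Payment period 2: opening $32,728.91; interest $616.71 → $33,345.62; payment $11,938.90; balance $21,406.72
Payment period 3: opening $21,406.72; interest $616.71 → $22,023.43; payment $11,938.90; balance $10,084.53
Payment period 4: opening $10,084.53; interest $616.71 → $10,701.24; payment $10,701.24; balance $0.00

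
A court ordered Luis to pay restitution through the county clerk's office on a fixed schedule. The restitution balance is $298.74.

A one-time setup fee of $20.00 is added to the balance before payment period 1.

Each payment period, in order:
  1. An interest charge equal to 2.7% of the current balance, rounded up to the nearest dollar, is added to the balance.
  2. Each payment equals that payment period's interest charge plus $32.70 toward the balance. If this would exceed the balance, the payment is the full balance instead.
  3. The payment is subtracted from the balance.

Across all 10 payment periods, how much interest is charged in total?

$51.00

Payment period 1: $318.74 +$9.00 interest = $327.74; pay $41.70 → $286.04
Payment period 2: $286.04 +$8.00 interest = $294.04; pay $40.70 → $253.34
Payment period 3: $253.34 +$7.00 interest = $260.34; pay $39.70 → $220.64
Payment period 4: $220.64 +$6.00 interest = $226.64; pay $38.70 → $187.94
Payment period 5: $187.94 +$6.00 interest = $193.94; pay $38.70 → $155.24
Payment period 6: $155.24 +$5.00 interest = $160.24; pay $37.70 → $122.54
Payment period 7: $122.54 +$4.00 interest = $126.54; pay $36.70 → $89.84
Payment period 8: $89.84 +$3.00 interest = $92.84; pay $35.70 → $57.14
Payment period 9: $57.14 +$2.00 interest = $59.14; pay $34.70 → $24.44
Payment period 10: $24.44 +$1.00 interest = $25.44; pay $25.44 → $0.00
Total interest: $9.00 + $8.00 + $7.00 + $6.00 + $6.00 + $5.00 + $4.00 + $3.00 + $2.00 + $1.00 = $51.00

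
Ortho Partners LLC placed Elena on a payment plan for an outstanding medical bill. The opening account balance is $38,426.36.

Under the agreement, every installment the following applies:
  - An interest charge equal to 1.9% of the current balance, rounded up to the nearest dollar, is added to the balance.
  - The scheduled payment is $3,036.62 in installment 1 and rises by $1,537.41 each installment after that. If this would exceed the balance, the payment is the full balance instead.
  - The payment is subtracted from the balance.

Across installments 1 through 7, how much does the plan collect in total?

$41,548.36

# | Opening | Interest | Payment | End bal
1 | $38,426.36 | $731.00 | $3,036.62 | $36,120.74
2 | $36,120.74 | $687.00 | $4,574.03 | $32,233.71
3 | $32,233.71 | $613.00 | $6,111.44 | $26,735.27
4 | $26,735.27 | $508.00 | $7,648.85 | $19,594.42
5 | $19,594.42 | $373.00 | $9,186.26 | $10,781.16
6 | $10,781.16 | $205.00 | $10,723.67 | $262.49
7 | $262.49 | $5.00 | $267.49 | $0.00
Total paid: $41,548.36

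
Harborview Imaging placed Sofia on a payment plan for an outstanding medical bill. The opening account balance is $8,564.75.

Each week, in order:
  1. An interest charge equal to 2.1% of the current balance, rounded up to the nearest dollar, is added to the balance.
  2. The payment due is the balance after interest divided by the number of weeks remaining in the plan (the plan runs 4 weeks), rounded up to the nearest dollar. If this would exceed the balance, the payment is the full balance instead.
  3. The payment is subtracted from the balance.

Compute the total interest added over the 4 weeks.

Week 1: opening $8,564.75; interest $180.00 → $8,744.75; payment $2,187.00; balance $6,557.75
Week 2: opening $6,557.75; interest $138.00 → $6,695.75; payment $2,232.00; balance $4,463.75
Week 3: opening $4,463.75; interest $94.00 → $4,557.75; payment $2,279.00; balance $2,278.75
Week 4: opening $2,278.75; interest $48.00 → $2,326.75; payment $2,326.75; balance $0.00
Total interest: $180.00 + $138.00 + $94.00 + $48.00 = $460.00

$460.00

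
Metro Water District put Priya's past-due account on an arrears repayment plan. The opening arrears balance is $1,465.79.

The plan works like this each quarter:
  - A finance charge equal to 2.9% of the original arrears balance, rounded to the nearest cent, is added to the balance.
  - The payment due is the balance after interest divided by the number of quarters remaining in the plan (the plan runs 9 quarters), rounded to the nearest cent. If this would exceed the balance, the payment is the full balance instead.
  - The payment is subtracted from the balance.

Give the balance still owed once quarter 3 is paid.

$1,073.85

Quarter 1: opening $1,465.79; interest $42.51 → $1,508.30; payment $167.59; balance $1,340.71
Quarter 2: opening $1,340.71; interest $42.51 → $1,383.22; payment $172.90; balance $1,210.32
Quarter 3: opening $1,210.32; interest $42.51 → $1,252.83; payment $178.98; balance $1,073.85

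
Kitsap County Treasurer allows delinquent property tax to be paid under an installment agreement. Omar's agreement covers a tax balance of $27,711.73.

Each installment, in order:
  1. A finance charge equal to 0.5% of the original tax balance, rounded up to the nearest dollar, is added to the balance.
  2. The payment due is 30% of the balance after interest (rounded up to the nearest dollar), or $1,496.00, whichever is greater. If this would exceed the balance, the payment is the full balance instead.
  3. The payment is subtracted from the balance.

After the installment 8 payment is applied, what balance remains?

# | Opening | Interest | Payment | End bal
1 | $27,711.73 | $139.00 | $8,356.00 | $19,494.73
2 | $19,494.73 | $139.00 | $5,891.00 | $13,742.73
3 | $13,742.73 | $139.00 | $4,165.00 | $9,716.73
4 | $9,716.73 | $139.00 | $2,957.00 | $6,898.73
5 | $6,898.73 | $139.00 | $2,112.00 | $4,925.73
6 | $4,925.73 | $139.00 | $1,520.00 | $3,544.73
7 | $3,544.73 | $139.00 | $1,496.00 | $2,187.73
8 | $2,187.73 | $139.00 | $1,496.00 | $830.73

$830.73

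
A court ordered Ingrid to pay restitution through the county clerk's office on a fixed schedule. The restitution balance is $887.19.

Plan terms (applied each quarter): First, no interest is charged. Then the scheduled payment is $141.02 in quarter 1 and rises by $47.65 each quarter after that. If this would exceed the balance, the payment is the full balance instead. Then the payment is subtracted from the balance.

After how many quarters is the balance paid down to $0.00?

Quarter 1: $887.19 − $141.02 → $746.17
Quarter 2: $746.17 − $188.67 → $557.50
Quarter 3: $557.50 − $236.32 → $321.18
Quarter 4: $321.18 − $283.97 → $37.21
Quarter 5: $37.21 − $37.21 → $0.00
Balance reaches $0.00 in quarter 5.

5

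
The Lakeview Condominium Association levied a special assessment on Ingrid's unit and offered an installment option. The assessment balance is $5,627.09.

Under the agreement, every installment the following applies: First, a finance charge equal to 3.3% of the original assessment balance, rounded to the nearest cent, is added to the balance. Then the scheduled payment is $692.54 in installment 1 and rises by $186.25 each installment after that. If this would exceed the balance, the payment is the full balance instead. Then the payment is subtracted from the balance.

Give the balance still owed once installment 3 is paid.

$3,547.79

Installment 1: $5,627.09 +$185.69 interest = $5,812.78; pay $692.54 → $5,120.24
Installment 2: $5,120.24 +$185.69 interest = $5,305.93; pay $878.79 → $4,427.14
Installment 3: $4,427.14 +$185.69 interest = $4,612.83; pay $1,065.04 → $3,547.79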